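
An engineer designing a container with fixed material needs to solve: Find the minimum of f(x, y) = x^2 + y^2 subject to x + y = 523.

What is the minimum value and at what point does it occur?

Substitute y = 523 - x into f(x,y) = x^2 + y^2:
g(x) = x^2 + (523 - x)^2 = 2x^2 - 1046x + 273529
g'(x) = 4x - 1046 = 0  =>  x = 523/2
y = 523 - 523/2 = 523/2
Minimum value = (523/2)^2 + (523/2)^2 = 273529/2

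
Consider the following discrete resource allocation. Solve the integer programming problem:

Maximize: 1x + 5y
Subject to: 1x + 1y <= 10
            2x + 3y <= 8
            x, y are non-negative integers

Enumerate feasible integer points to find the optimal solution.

Constraint 1: 1x + 1y <= 10
Constraint 2: 2x + 3y <= 8
Feasible x range (need y >= 0): 0 <= x <= min(10/1, 8/2) => x in {0, ..., 4}.
Enumerate feasible integer points row by row (the coefficient of y is 5 > 0, so for each x the largest feasible y gives the best value):
  x = 0: y <= min((10 - 1*0)/1, (8 - 2*0)/3) => y in {0, ..., 2}; best 1*0 + 5*2 = 10
  x = 1: y <= min((10 - 1*1)/1, (8 - 2*1)/3) => y in {0, ..., 2}; best 1*1 + 5*2 = 11
  x = 2: y <= min((10 - 1*2)/1, (8 - 2*2)/3) => y in {0, ..., 1}; best 1*2 + 5*1 = 7
  x = 3: y <= min((10 - 1*3)/1, (8 - 2*3)/3) => y in {0}; best 1*3 + 5*0 = 3
  x = 4: y <= min((10 - 1*4)/1, (8 - 2*4)/3) => y in {0}; best 1*4 + 5*0 = 4
The maximum 1x + 5y = 11 is achieved at x = 1, y = 2.
Check: 1*1 + 1*2 = 3 <= 10 and 2*1 + 3*2 = 8 <= 8.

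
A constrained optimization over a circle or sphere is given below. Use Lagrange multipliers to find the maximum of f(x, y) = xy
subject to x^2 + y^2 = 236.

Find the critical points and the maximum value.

Lagrange conditions: y = 2*lambda*x and x = 2*lambda*y
If x = 0 then y = 0, violating the constraint, so x, y != 0.
Dividing: y/x = x/y => x^2 = y^2 => y = x or y = -x
Constraint: 2x^2 = 236 => x^2 = 118 => x = +/-sqrt(118)
Critical points: (sqrt(118), sqrt(118)), (-sqrt(118), -sqrt(118)), (sqrt(118), -sqrt(118)), (-sqrt(118), sqrt(118))
  y = x:  xy = x^2 = 118  at (sqrt(118), sqrt(118)) and (-sqrt(118), -sqrt(118))
  y = -x: xy = -x^2 = -118 at (sqrt(118), -sqrt(118)) and (-sqrt(118), sqrt(118))
Maximum xy = 118 at (sqrt(118), sqrt(118)) and (-sqrt(118), -sqrt(118))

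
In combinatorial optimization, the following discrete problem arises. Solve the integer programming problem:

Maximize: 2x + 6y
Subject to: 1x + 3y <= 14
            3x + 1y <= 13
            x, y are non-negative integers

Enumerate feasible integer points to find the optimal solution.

Constraint 1: 1x + 3y <= 14
Constraint 2: 3x + 1y <= 13
Feasible x range (need y >= 0): 0 <= x <= min(14/1, 13/3) => x in {0, ..., 4}.
Enumerate feasible integer points row by row (the coefficient of y is 6 > 0, so for each x the largest feasible y gives the best value):
  x = 0: y <= min((14 - 1*0)/3, (13 - 3*0)/1) => y in {0, ..., 4}; best 2*0 + 6*4 = 24
  x = 1: y <= min((14 - 1*1)/3, (13 - 3*1)/1) => y in {0, ..., 4}; best 2*1 + 6*4 = 26
  x = 2: y <= min((14 - 1*2)/3, (13 - 3*2)/1) => y in {0, ..., 4}; best 2*2 + 6*4 = 28
  x = 3: y <= min((14 - 1*3)/3, (13 - 3*3)/1) => y in {0, ..., 3}; best 2*3 + 6*3 = 24
  x = 4: y <= min((14 - 1*4)/3, (13 - 3*4)/1) => y in {0, ..., 1}; best 2*4 + 6*1 = 14
The maximum 2x + 6y = 28 is achieved at x = 2, y = 4.
Check: 1*2 + 3*4 = 14 <= 14 and 3*2 + 1*4 = 10 <= 13.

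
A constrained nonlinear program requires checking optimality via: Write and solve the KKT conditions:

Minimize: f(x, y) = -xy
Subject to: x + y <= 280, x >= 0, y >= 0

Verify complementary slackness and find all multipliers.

Problem: min -xy s.t. x + y <= 280 (multiplier lambda), x >= 0 (mu_x), y >= 0 (mu_y)
KKT stationarity: -y + lambda - mu_x = 0, -x + lambda - mu_y = 0, with lambda, mu_x, mu_y >= 0
Complementary slackness: lambda*(x + y - 280) = 0, mu_x*x = 0, mu_y*y = 0
If lambda = 0: y = -mu_x <= 0 and x = -mu_y <= 0 force x = y = 0 with f = 0; but x = y = 140 is feasible with f = -19600 < 0, so this is not the minimum. Hence lambda > 0 and x + y = 280.
Try x > 0, y > 0 (so mu_x = mu_y = 0): y = lambda, x = lambda => x = y = lambda
x + y = 280 => 2*lambda = 280 => lambda = 140
x* = y* = 140 > 0, consistent with mu_x = mu_y = 0.
(Any feasible point with x = 0 or y = 0 has f = 0 > -19600, so the minimum is not on those boundaries.)
min(-xy) = -19600 (i.e. max xy = 19600)
Multipliers: lambda = 140, mu_x = 0, mu_y = 0
Complementary slackness: lambda*(x + y - 280) = 140*(140 + 140 - 280) = 0, mu_x*x = 0*140 = 0, mu_y*y = 0*140 = 0. Satisfied.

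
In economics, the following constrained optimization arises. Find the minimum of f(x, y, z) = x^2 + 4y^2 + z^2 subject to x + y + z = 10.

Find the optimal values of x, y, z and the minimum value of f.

Using Lagrange multipliers on f = x^2 + 4y^2 + z^2 with constraint x + y + z = 10:
Conditions: 2*1*x = lambda, 2*4*y = lambda, 2*1*z = lambda
So x = lambda/2, y = lambda/8, z = lambda/2
Substituting into constraint: lambda * (9/8) = 10
lambda = 80/9
x = 40/9, y = 10/9, z = 40/9
Minimum value = 400/9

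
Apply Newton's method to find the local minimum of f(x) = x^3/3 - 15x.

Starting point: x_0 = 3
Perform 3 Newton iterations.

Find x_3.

f(x) = x^3/3 - 15x
f'(x) = x^2 - 15, f''(x) = 2x
Newton update: x_{n+1} = x_n - (x_n^2 - 15)/(2*x_n)
Step 1: x_0 = 3, f'=-6, f''=6, x_1 = 4
Step 2: x_1 = 4, f'=1, f''=8, x_2 = 31/8
Step 3: x_2 = 31/8, f'=1/64, f''=31/4, x_3 = 1921/496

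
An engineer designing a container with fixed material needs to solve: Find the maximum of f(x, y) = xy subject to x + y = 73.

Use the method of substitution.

Substitute y = 73 - x into f(x,y) = xy:
g(x) = x(73 - x) = 73x - x^2
g'(x) = 73 - 2x = 0  =>  x = 73/2
y = 73 - 73/2 = 73/2
Maximum value = (73/2) * (73/2) = 5329/4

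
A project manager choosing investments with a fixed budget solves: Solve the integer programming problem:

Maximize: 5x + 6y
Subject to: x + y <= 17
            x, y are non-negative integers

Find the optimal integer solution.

Objective: 5x + 6y, constraint: x + y <= 17
Coefficient of y is 6 > coefficient of x is 5, so allocate the entire budget to y.
Optimal: x = 0, y = 17, value = 102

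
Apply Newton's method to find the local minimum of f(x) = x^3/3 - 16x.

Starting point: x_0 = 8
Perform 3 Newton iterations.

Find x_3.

f(x) = x^3/3 - 16x
f'(x) = x^2 - 16, f''(x) = 2x
Newton update: x_{n+1} = x_n - (x_n^2 - 16)/(2*x_n)
Step 1: x_0 = 8, f'=48, f''=16, x_1 = 5
Step 2: x_1 = 5, f'=9, f''=10, x_2 = 41/10
Step 3: x_2 = 41/10, f'=81/100, f''=41/5, x_3 = 3281/820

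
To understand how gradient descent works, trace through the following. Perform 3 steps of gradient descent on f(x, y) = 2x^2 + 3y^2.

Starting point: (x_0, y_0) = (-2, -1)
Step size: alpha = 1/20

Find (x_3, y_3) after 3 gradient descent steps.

f(x,y) = 2x^2 + 3y^2
grad_x = 4x + 0y, grad_y = 6y + 0x
Step 1: grad = (-8, -6), (-8/5, -7/10)
Step 2: grad = (-32/5, -21/5), (-32/25, -49/100)
Step 3: grad = (-128/25, -147/50), (-128/125, -343/1000)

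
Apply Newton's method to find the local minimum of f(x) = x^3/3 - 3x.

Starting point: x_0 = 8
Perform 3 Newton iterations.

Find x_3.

f(x) = x^3/3 - 3x
f'(x) = x^2 - 3, f''(x) = 2x
Newton update: x_{n+1} = x_n - (x_n^2 - 3)/(2*x_n)
Step 1: x_0 = 8, f'=61, f''=16, x_1 = 67/16
Step 2: x_1 = 67/16, f'=3721/256, f''=67/8, x_2 = 5257/2144
Step 3: x_2 = 5257/2144, f'=13845841/4596736, f''=5257/1072, x_3 = 41426257/22542016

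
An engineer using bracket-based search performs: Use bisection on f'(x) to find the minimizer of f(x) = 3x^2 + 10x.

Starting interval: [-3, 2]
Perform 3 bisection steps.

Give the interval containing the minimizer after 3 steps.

Finding critical point of f(x) = 3x^2 + 10x using bisection on f'(x) = 6x + 10.
f'(x) = 0 when x = -5/3.
Starting interval: [-3, 2]
Step 1: mid = -1/2, f'(mid) = 7, new interval = [-3, -1/2]
Step 2: mid = -7/4, f'(mid) = -1/2, new interval = [-7/4, -1/2]
Step 3: mid = -9/8, f'(mid) = 13/4, new interval = [-7/4, -9/8]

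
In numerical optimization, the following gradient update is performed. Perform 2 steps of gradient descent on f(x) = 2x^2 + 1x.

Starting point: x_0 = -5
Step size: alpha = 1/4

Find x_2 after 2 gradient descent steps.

f(x) = 2x^2 + 1x, f'(x) = 4x + (1)
Step 1: f'(-5) = -19, x_1 = -5 - 1/4 * -19 = -1/4
Step 2: f'(-1/4) = 0, x_2 = -1/4 - 1/4 * 0 = -1/4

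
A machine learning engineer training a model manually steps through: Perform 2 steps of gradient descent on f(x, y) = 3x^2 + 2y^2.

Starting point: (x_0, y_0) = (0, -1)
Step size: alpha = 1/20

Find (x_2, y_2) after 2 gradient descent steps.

f(x,y) = 3x^2 + 2y^2
grad_x = 6x + 0y, grad_y = 4y + 0x
Step 1: grad = (0, -4), (0, -4/5)
Step 2: grad = (0, -16/5), (0, -16/25)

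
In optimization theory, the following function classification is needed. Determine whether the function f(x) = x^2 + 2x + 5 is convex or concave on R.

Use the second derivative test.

f(x) = x^2 + 2x + 5
f'(x) = 2x + 2
f''(x) = 2
Since f''(x) = 2 > 0 for all x, f is convex on R.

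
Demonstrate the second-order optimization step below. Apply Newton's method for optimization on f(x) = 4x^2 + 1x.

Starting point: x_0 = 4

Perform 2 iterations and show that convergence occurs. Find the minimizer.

f(x) = 4x^2 + 1x, f'(x) = 8x + (1), f''(x) = 8
Step 1: f'(4) = 33, x_1 = 4 - 33/8 = -1/8
Step 2: f'(-1/8) = 0, x_2 = -1/8 (converged)
Newton's method converges in 1 step for quadratics.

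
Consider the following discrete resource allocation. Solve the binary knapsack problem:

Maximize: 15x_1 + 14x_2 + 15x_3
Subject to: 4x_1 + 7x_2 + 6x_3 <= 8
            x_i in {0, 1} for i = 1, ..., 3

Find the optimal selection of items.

Items: item 1 (v=15, w=4), item 2 (v=14, w=7), item 3 (v=15, w=6)
Capacity: 8
Checking all 8 subsets (w = total weight, v = total value):
  {}: w = 0, v = 0
  {1}: w = 4, v = 15
  {2}: w = 7, v = 14
  {3}: w = 6, v = 15
  {1, 2}: w = 11 > 8, infeasible
  {1, 3}: w = 10 > 8, infeasible
  {2, 3}: w = 13 > 8, infeasible
  {1, 2, 3}: w = 17 > 8, infeasible
Best feasible subset: items [1]
(The same value 15 is also attained by {3}.)
Total weight: 4 <= 8, total value: 15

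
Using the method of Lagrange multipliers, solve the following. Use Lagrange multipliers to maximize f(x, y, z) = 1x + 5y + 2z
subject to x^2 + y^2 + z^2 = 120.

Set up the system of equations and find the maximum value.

Lagrange conditions: 1 = 2*lambda*x, 5 = 2*lambda*y, 2 = 2*lambda*z
So x:1 = y:5 = z:2, i.e. x = 1t, y = 5t, z = 2t
Constraint: t^2*(1^2 + 5^2 + 2^2) = 120
  t^2 * 30 = 120  =>  t = sqrt(4)
Maximum = 1*1t + 5*5t + 2*2t = 30*sqrt(4) = 60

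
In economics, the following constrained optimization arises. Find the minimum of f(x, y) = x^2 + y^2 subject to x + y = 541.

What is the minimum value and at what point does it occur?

Substitute y = 541 - x into f(x,y) = x^2 + y^2:
g(x) = x^2 + (541 - x)^2 = 2x^2 - 1082x + 292681
g'(x) = 4x - 1082 = 0  =>  x = 541/2
y = 541 - 541/2 = 541/2
Minimum value = (541/2)^2 + (541/2)^2 = 292681/2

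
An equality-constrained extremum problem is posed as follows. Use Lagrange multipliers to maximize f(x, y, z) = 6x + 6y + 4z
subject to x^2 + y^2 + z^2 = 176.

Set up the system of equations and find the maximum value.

Lagrange conditions: 6 = 2*lambda*x, 6 = 2*lambda*y, 4 = 2*lambda*z
So x:6 = y:6 = z:4, i.e. x = 6t, y = 6t, z = 4t
Constraint: t^2*(6^2 + 6^2 + 4^2) = 176
  t^2 * 88 = 176  =>  t = sqrt(2)
Maximum = 6*6t + 6*6t + 4*4t = 88*sqrt(2) = sqrt(15488)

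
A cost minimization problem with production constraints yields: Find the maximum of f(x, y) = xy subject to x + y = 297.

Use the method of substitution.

Substitute y = 297 - x into f(x,y) = xy:
g(x) = x(297 - x) = 297x - x^2
g'(x) = 297 - 2x = 0  =>  x = 297/2
y = 297 - 297/2 = 297/2
Maximum value = (297/2) * (297/2) = 88209/4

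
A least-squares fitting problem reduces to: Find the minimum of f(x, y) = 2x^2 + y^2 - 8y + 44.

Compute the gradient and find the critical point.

f(x,y) = 2x^2 + y^2 - 8y + 44
df/dx = 4x + (0) = 0  =>  x = 0
df/dy = 2y + (-8) = 0  =>  y = 4
f(0, 4) = 2*(0)^2 + 1*(4)^2 + -8*(4) + 44 = 28
Hessian is diagonal with entries 4, 2 > 0, so this is a minimum.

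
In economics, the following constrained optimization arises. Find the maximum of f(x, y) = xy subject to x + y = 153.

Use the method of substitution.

Substitute y = 153 - x into f(x,y) = xy:
g(x) = x(153 - x) = 153x - x^2
g'(x) = 153 - 2x = 0  =>  x = 153/2
y = 153 - 153/2 = 153/2
Maximum value = (153/2) * (153/2) = 23409/4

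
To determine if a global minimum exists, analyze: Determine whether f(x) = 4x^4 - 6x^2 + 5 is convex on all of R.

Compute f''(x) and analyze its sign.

f(x) = 4x^4 - 6x^2 + 5
f'(x) = 16x^3 + -12x
f''(x) = 48x^2 + -12
f''(0) = -12 < 0, so not convex near x = 0
Therefore, f is not globally convex on R.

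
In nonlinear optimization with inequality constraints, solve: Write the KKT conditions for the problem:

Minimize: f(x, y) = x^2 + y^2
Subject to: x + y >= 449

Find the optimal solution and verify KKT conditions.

KKT conditions for min x^2 + y^2 s.t. x + y >= 449:
Stationarity: 2x = mu, 2y = mu
So x = y = mu/2.
Complementary slackness: mu*(x + y - 449) = 0
Primal feasibility: x + y >= 449; dual feasibility: mu >= 0
If mu = 0 then x = y = 0, but 0 + 0 < 449 is infeasible, so the constraint is active.
Constraint active: x + y = 2*(mu/2) = 449 => mu = 449
x = y = 449/2, f = 201601/2
Verify: stationarity 2*(449/2) = 449 = mu; primal 449/2 + 449/2 = 449 >= 449; dual mu = 449 >= 0; complementary slackness 449*(449 - 449) = 0. All KKT conditions hold.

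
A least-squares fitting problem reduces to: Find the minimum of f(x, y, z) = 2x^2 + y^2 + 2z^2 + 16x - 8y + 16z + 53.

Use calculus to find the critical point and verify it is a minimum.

f(x,y,z) = 2x^2 + y^2 + 2z^2 + 16x - 8y + 16z + 53
df/dx = 4x + (16) = 0 => x = -4
df/dy = 2y + (-8) = 0 => y = 4
df/dz = 4z + (16) = 0 => z = -4
f(-4,4,-4) = 2*(-4)^2 + 1*(4)^2 + 2*(-4)^2 + 16*(-4) + -8*(4) + 16*(-4) + 53 = -27
Hessian is diagonal with entries 4, 2, 4 > 0, confirmed minimum.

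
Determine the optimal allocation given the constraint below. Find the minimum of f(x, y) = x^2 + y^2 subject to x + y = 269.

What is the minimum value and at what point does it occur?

Substitute y = 269 - x into f(x,y) = x^2 + y^2:
g(x) = x^2 + (269 - x)^2 = 2x^2 - 538x + 72361
g'(x) = 4x - 538 = 0  =>  x = 269/2
y = 269 - 269/2 = 269/2
Minimum value = (269/2)^2 + (269/2)^2 = 72361/2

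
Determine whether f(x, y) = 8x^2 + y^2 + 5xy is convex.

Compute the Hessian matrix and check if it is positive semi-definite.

f(x,y) = 8x^2 + y^2 + 5xy
Hessian H = [[16, 5], [5, 2]]
trace(H) = 18, det(H) = 7
Eigenvalues: (18 +/- sqrt(296)) / 2 = 17.6, 0.3977
Since both eigenvalues > 0, f is convex.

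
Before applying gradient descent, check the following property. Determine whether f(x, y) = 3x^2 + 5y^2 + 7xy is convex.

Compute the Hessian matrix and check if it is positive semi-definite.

f(x,y) = 3x^2 + 5y^2 + 7xy
Hessian H = [[6, 7], [7, 10]]
trace(H) = 16, det(H) = 11
Eigenvalues: (16 +/- sqrt(212)) / 2 = 15.28, 0.7199
Since both eigenvalues > 0, f is convex.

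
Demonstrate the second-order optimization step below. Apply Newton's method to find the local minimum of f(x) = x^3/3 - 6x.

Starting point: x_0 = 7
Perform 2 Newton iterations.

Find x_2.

f(x) = x^3/3 - 6x
f'(x) = x^2 - 6, f''(x) = 2x
Newton update: x_{n+1} = x_n - (x_n^2 - 6)/(2*x_n)
Step 1: x_0 = 7, f'=43, f''=14, x_1 = 55/14
Step 2: x_1 = 55/14, f'=1849/196, f''=55/7, x_2 = 4201/1540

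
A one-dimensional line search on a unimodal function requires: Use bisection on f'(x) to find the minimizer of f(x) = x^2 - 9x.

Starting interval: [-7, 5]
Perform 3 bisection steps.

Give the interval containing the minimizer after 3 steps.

Finding critical point of f(x) = x^2 - 9x using bisection on f'(x) = 2x + -9.
f'(x) = 0 when x = 9/2.
Starting interval: [-7, 5]
Step 1: mid = -1, f'(mid) = -11, new interval = [-1, 5]
Step 2: mid = 2, f'(mid) = -5, new interval = [2, 5]
Step 3: mid = 7/2, f'(mid) = -2, new interval = [7/2, 5]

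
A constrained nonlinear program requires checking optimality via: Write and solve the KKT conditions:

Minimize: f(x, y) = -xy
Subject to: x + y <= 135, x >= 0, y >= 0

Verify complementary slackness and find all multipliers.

Problem: min -xy s.t. x + y <= 135 (multiplier lambda), x >= 0 (mu_x), y >= 0 (mu_y)
KKT stationarity: -y + lambda - mu_x = 0, -x + lambda - mu_y = 0, with lambda, mu_x, mu_y >= 0
Complementary slackness: lambda*(x + y - 135) = 0, mu_x*x = 0, mu_y*y = 0
If lambda = 0: y = -mu_x <= 0 and x = -mu_y <= 0 force x = y = 0 with f = 0; but x = y = 135/2 is feasible with f = -18225/4 < 0, so this is not the minimum. Hence lambda > 0 and x + y = 135.
Try x > 0, y > 0 (so mu_x = mu_y = 0): y = lambda, x = lambda => x = y = lambda
x + y = 135 => 2*lambda = 135 => lambda = 135/2
x* = y* = 135/2 > 0, consistent with mu_x = mu_y = 0.
(Any feasible point with x = 0 or y = 0 has f = 0 > -18225/4, so the minimum is not on those boundaries.)
min(-xy) = -18225/4 (i.e. max xy = 18225/4)
Multipliers: lambda = 135/2, mu_x = 0, mu_y = 0
Complementary slackness: lambda*(x + y - 135) = 135/2*(135/2 + 135/2 - 135) = 0, mu_x*x = 0*135/2 = 0, mu_y*y = 0*135/2 = 0. Satisfied.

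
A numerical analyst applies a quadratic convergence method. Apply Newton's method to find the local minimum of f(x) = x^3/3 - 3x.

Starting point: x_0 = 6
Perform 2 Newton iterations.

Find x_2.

f(x) = x^3/3 - 3x
f'(x) = x^2 - 3, f''(x) = 2x
Newton update: x_{n+1} = x_n - (x_n^2 - 3)/(2*x_n)
Step 1: x_0 = 6, f'=33, f''=12, x_1 = 13/4
Step 2: x_1 = 13/4, f'=121/16, f''=13/2, x_2 = 217/104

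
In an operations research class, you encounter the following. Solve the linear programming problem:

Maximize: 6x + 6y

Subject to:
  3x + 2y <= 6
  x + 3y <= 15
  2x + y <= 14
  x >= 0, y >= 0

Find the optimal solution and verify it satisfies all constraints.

Feasible vertices: (0, 0), (0, 3), (2, 0)
Objective 6x + 6y at each vertex:
  (0, 0): 0
  (0, 3): 18
  (2, 0): 12
Maximum is 18 at (0, 3).
Verify constraints at (x, y) = (0, 3):
  3*0 + 2*3 = 6 <= 6 (active)
  1*0 + 3*3 = 9 <= 15
  2*0 + 1*3 = 3 <= 14
  x = 0 >= 0, y = 3 >= 0. All constraints satisfied.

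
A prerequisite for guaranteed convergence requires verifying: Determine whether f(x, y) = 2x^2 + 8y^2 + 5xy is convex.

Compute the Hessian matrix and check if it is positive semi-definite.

f(x,y) = 2x^2 + 8y^2 + 5xy
Hessian H = [[4, 5], [5, 16]]
trace(H) = 20, det(H) = 39
Eigenvalues: (20 +/- sqrt(244)) / 2 = 17.81, 2.19
Since both eigenvalues > 0, f is convex.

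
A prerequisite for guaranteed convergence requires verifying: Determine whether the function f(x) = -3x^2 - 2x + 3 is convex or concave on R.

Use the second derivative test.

f(x) = -3x^2 - 2x + 3
f'(x) = -6x - 2
f''(x) = -6
Since f''(x) = -6 < 0 for all x, f is concave on R.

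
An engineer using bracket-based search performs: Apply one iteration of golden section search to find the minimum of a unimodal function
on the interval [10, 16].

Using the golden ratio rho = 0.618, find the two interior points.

Golden section search on [10, 16].
Golden ratio rho = 0.618 (approx).
Interior points:
  x_1 = 10 + (1-0.618)*6 = 12.2920
  x_2 = 10 + 0.618*6 = 13.7080
Compare f(x_1) and f(x_2) to determine which subinterval to keep.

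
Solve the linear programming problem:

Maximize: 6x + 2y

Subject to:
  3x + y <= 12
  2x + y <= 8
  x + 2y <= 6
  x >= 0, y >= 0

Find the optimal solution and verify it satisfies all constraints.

Feasible vertices: (0, 0), (0, 3), (10/3, 4/3), (4, 0)
Objective 6x + 2y at each vertex:
  (0, 0): 0
  (0, 3): 6
  (10/3, 4/3): 68/3
  (4, 0): 24
Maximum is 24 at (4, 0).
Verify constraints at (x, y) = (4, 0):
  3*4 + 1*0 = 12 <= 12 (active)
  2*4 + 1*0 = 8 <= 8 (active)
  1*4 + 2*0 = 4 <= 6
  x = 4 >= 0, y = 0 >= 0. All constraints satisfied.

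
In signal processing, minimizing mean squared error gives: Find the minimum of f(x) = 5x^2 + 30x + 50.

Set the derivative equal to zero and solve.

f(x) = 5x^2 + 30x + 50
f'(x) = 10x + (30) = 0
x = -30/10 = -3
f(-3) = 5
Since f''(x) = 10 > 0, this is a minimum.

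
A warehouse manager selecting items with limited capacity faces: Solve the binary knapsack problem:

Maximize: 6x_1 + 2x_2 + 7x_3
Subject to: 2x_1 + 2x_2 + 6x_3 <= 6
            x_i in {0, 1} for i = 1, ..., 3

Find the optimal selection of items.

Items: item 1 (v=6, w=2), item 2 (v=2, w=2), item 3 (v=7, w=6)
Capacity: 6
Checking all 8 subsets (w = total weight, v = total value):
  {}: w = 0, v = 0
  {1}: w = 2, v = 6
  {2}: w = 2, v = 2
  {3}: w = 6, v = 7
  {1, 2}: w = 4, v = 8
  {1, 3}: w = 8 > 6, infeasible
  {2, 3}: w = 8 > 6, infeasible
  {1, 2, 3}: w = 10 > 6, infeasible
Best feasible subset: items [1, 2]
Total weight: 4 <= 6, total value: 8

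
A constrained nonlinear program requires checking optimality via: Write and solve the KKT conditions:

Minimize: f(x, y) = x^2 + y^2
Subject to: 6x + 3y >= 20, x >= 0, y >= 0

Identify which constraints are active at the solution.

KKT conditions for min x^2 + y^2 s.t. 6x + 3y >= 20, x >= 0, y >= 0:
Stationarity: 2x = mu*6 + mu_x, 2y = mu*3 + mu_y, with mu, mu_x, mu_y >= 0
Complementary slackness: mu*(6x + 3y - 20) = 0, mu_x*x = 0, mu_y*y = 0
(0, 0) is infeasible (6*0 + 3*0 < 20), so if mu = 0 stationarity would force x = mu_x/2 >= 0, y = mu_y/2 >= 0 with mu_x*x = mu_y*y = 0, i.e. x = y = 0: contradiction. Hence mu > 0 and 6x + 3y = 20 is active.
Try x > 0, y > 0 (so mu_x = mu_y = 0): x = 6*mu/2, y = 3*mu/2
Substitute: 6*(6*mu/2) + 3*(3*mu/2) = 20
  mu*45/2 = 20 => mu = 8/9
x* = 8/3 > 0, y* = 4/3 > 0, consistent with mu_x = mu_y = 0.
f is convex and the constraints are linear, so this KKT point is the global minimum.
f* = 80/9
Active constraints: 6x + 3y >= 20 (holds with equality, mu = 8/9 > 0); x >= 0 and y >= 0 are inactive (mu_x = mu_y = 0).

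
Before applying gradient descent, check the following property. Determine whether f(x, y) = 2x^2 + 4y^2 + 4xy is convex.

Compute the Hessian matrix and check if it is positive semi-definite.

f(x,y) = 2x^2 + 4y^2 + 4xy
Hessian H = [[4, 4], [4, 8]]
trace(H) = 12, det(H) = 16
Eigenvalues: (12 +/- sqrt(80)) / 2 = 10.47, 1.528
Since both eigenvalues > 0, f is convex.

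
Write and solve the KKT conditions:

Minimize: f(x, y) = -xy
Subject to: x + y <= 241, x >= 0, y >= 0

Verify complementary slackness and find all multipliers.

Problem: min -xy s.t. x + y <= 241 (multiplier lambda), x >= 0 (mu_x), y >= 0 (mu_y)
KKT stationarity: -y + lambda - mu_x = 0, -x + lambda - mu_y = 0, with lambda, mu_x, mu_y >= 0
Complementary slackness: lambda*(x + y - 241) = 0, mu_x*x = 0, mu_y*y = 0
If lambda = 0: y = -mu_x <= 0 and x = -mu_y <= 0 force x = y = 0 with f = 0; but x = y = 241/2 is feasible with f = -58081/4 < 0, so this is not the minimum. Hence lambda > 0 and x + y = 241.
Try x > 0, y > 0 (so mu_x = mu_y = 0): y = lambda, x = lambda => x = y = lambda
x + y = 241 => 2*lambda = 241 => lambda = 241/2
x* = y* = 241/2 > 0, consistent with mu_x = mu_y = 0.
(Any feasible point with x = 0 or y = 0 has f = 0 > -58081/4, so the minimum is not on those boundaries.)
min(-xy) = -58081/4 (i.e. max xy = 58081/4)
Multipliers: lambda = 241/2, mu_x = 0, mu_y = 0
Complementary slackness: lambda*(x + y - 241) = 241/2*(241/2 + 241/2 - 241) = 0, mu_x*x = 0*241/2 = 0, mu_y*y = 0*241/2 = 0. Satisfied.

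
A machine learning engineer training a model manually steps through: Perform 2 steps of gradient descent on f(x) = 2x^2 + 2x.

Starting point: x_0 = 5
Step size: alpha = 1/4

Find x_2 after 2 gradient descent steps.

f(x) = 2x^2 + 2x, f'(x) = 4x + (2)
Step 1: f'(5) = 22, x_1 = 5 - 1/4 * 22 = -1/2
Step 2: f'(-1/2) = 0, x_2 = -1/2 - 1/4 * 0 = -1/2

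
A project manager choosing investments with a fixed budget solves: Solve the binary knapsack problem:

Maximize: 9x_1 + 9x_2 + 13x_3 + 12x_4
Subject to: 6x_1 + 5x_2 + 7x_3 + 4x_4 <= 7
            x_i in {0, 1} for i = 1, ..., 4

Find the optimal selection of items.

Items: item 1 (v=9, w=6), item 2 (v=9, w=5), item 3 (v=13, w=7), item 4 (v=12, w=4)
Capacity: 7
Checking all 16 subsets (w = total weight, v = total value):
  {}: w = 0, v = 0
  {1}: w = 6, v = 9
  {2}: w = 5, v = 9
  {3}: w = 7, v = 13
  {4}: w = 4, v = 12
  {1, 2}: w = 11 > 7, infeasible
  {1, 3}: w = 13 > 7, infeasible
  {1, 4}: w = 10 > 7, infeasible
  {2, 3}: w = 12 > 7, infeasible
  {2, 4}: w = 9 > 7, infeasible
  {3, 4}: w = 11 > 7, infeasible
  {1, 2, 3}: w = 18 > 7, infeasible
  {1, 2, 4}: w = 15 > 7, infeasible
  {1, 3, 4}: w = 17 > 7, infeasible
  {2, 3, 4}: w = 16 > 7, infeasible
  {1, 2, 3, 4}: w = 22 > 7, infeasible
Best feasible subset: items [3]
Total weight: 7 <= 7, total value: 13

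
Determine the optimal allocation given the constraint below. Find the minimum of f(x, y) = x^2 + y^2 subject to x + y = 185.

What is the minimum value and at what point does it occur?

Substitute y = 185 - x into f(x,y) = x^2 + y^2:
g(x) = x^2 + (185 - x)^2 = 2x^2 - 370x + 34225
g'(x) = 4x - 370 = 0  =>  x = 185/2
y = 185 - 185/2 = 185/2
Minimum value = (185/2)^2 + (185/2)^2 = 34225/2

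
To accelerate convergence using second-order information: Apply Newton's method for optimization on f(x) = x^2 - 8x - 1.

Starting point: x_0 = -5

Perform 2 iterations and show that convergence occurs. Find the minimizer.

f(x) = x^2 - 8x - 1, f'(x) = 2x + (-8), f''(x) = 2
Step 1: f'(-5) = -18, x_1 = -5 - -18/2 = 4
Step 2: f'(4) = 0, x_2 = 4 (converged)
Newton's method converges in 1 step for quadratics.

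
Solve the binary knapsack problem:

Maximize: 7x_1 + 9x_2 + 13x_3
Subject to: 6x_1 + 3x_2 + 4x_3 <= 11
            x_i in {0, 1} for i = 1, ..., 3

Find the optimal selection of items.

Items: item 1 (v=7, w=6), item 2 (v=9, w=3), item 3 (v=13, w=4)
Capacity: 11
Checking all 8 subsets (w = total weight, v = total value):
  {}: w = 0, v = 0
  {1}: w = 6, v = 7
  {2}: w = 3, v = 9
  {3}: w = 4, v = 13
  {1, 2}: w = 9, v = 16
  {1, 3}: w = 10, v = 20
  {2, 3}: w = 7, v = 22
  {1, 2, 3}: w = 13 > 11, infeasible
Best feasible subset: items [2, 3]
Total weight: 7 <= 11, total value: 22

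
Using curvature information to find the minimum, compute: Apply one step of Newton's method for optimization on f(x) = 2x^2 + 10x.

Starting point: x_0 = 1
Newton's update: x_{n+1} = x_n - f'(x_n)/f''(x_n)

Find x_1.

f(x) = 2x^2 + 10x
f'(x) = 4x + (10), f''(x) = 4
Newton step: x_1 = x_0 - f'(x_0)/f''(x_0)
f'(1) = 14
x_1 = 1 - 14/4 = -5/2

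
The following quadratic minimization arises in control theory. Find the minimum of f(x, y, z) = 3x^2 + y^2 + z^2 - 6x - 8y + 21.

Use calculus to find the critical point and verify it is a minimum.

f(x,y,z) = 3x^2 + y^2 + z^2 - 6x - 8y + 21
df/dx = 6x + (-6) = 0 => x = 1
df/dy = 2y + (-8) = 0 => y = 4
df/dz = 2z + (0) = 0 => z = 0
f(1,4,0) = 3*(1)^2 + 1*(4)^2 + 1*(0)^2 + -6*(1) + -8*(4) + 21 = 2
Hessian is diagonal with entries 6, 2, 2 > 0, confirmed minimum.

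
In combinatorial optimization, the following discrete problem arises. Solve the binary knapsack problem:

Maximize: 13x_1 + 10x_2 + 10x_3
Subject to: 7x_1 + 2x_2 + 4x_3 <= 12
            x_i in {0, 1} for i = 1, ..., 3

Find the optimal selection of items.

Items: item 1 (v=13, w=7), item 2 (v=10, w=2), item 3 (v=10, w=4)
Capacity: 12
Checking all 8 subsets (w = total weight, v = total value):
  {}: w = 0, v = 0
  {1}: w = 7, v = 13
  {2}: w = 2, v = 10
  {3}: w = 4, v = 10
  {1, 2}: w = 9, v = 23
  {1, 3}: w = 11, v = 23
  {2, 3}: w = 6, v = 20
  {1, 2, 3}: w = 13 > 12, infeasible
Best feasible subset: items [1, 2]
(The same value 23 is also attained by {1, 3}.)
Total weight: 9 <= 12, total value: 23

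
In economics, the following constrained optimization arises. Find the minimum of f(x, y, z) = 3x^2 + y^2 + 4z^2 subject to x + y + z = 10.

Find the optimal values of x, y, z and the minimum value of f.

Using Lagrange multipliers on f = 3x^2 + y^2 + 4z^2 with constraint x + y + z = 10:
Conditions: 2*3*x = lambda, 2*1*y = lambda, 2*4*z = lambda
So x = lambda/6, y = lambda/2, z = lambda/8
Substituting into constraint: lambda * (19/24) = 10
lambda = 240/19
x = 40/19, y = 120/19, z = 30/19
Minimum value = 1200/19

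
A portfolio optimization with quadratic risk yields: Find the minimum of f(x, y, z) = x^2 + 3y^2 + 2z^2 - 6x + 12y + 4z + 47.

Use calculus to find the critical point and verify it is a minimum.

f(x,y,z) = x^2 + 3y^2 + 2z^2 - 6x + 12y + 4z + 47
df/dx = 2x + (-6) = 0 => x = 3
df/dy = 6y + (12) = 0 => y = -2
df/dz = 4z + (4) = 0 => z = -1
f(3,-2,-1) = 1*(3)^2 + 3*(-2)^2 + 2*(-1)^2 + -6*(3) + 12*(-2) + 4*(-1) + 47 = 24
Hessian is diagonal with entries 2, 6, 4 > 0, confirmed minimum.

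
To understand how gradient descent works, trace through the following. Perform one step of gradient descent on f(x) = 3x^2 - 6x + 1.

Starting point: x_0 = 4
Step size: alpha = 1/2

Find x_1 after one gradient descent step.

f(x) = 3x^2 - 6x + 1
f'(x) = 6x - 6
f'(4) = 6*4 + (-6) = 18
x_1 = x_0 - alpha * f'(x_0) = 4 - 1/2 * 18 = -5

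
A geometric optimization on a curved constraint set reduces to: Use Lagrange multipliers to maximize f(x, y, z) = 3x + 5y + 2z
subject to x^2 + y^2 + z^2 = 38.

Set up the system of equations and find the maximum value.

Lagrange conditions: 3 = 2*lambda*x, 5 = 2*lambda*y, 2 = 2*lambda*z
So x:3 = y:5 = z:2, i.e. x = 3t, y = 5t, z = 2t
Constraint: t^2*(3^2 + 5^2 + 2^2) = 38
  t^2 * 38 = 38  =>  t = sqrt(1)
Maximum = 3*3t + 5*5t + 2*2t = 38*sqrt(1) = 38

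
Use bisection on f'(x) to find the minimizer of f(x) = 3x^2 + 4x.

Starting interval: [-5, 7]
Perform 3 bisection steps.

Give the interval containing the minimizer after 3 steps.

Finding critical point of f(x) = 3x^2 + 4x using bisection on f'(x) = 6x + 4.
f'(x) = 0 when x = -2/3.
Starting interval: [-5, 7]
Step 1: mid = 1, f'(mid) = 10, new interval = [-5, 1]
Step 2: mid = -2, f'(mid) = -8, new interval = [-2, 1]
Step 3: mid = -1/2, f'(mid) = 1, new interval = [-2, -1/2]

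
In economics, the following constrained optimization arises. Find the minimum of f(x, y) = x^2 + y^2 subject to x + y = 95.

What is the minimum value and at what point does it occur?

Substitute y = 95 - x into f(x,y) = x^2 + y^2:
g(x) = x^2 + (95 - x)^2 = 2x^2 - 190x + 9025
g'(x) = 4x - 190 = 0  =>  x = 95/2
y = 95 - 95/2 = 95/2
Minimum value = (95/2)^2 + (95/2)^2 = 9025/2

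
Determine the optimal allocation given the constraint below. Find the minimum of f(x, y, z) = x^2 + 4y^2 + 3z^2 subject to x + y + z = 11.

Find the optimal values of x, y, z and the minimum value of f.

Using Lagrange multipliers on f = x^2 + 4y^2 + 3z^2 with constraint x + y + z = 11:
Conditions: 2*1*x = lambda, 2*4*y = lambda, 2*3*z = lambda
So x = lambda/2, y = lambda/8, z = lambda/6
Substituting into constraint: lambda * (19/24) = 11
lambda = 264/19
x = 132/19, y = 33/19, z = 44/19
Minimum value = 1452/19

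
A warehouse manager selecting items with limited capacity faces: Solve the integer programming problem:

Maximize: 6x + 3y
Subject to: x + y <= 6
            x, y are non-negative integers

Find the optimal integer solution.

Objective: 6x + 3y, constraint: x + y <= 6
Coefficient of x is 6 >= coefficient of y is 3, so allocate the entire budget to x.
Optimal: x = 6, y = 0, value = 36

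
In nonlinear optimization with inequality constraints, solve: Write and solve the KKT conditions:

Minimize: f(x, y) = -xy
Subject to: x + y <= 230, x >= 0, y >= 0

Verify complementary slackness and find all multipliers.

Problem: min -xy s.t. x + y <= 230 (multiplier lambda), x >= 0 (mu_x), y >= 0 (mu_y)
KKT stationarity: -y + lambda - mu_x = 0, -x + lambda - mu_y = 0, with lambda, mu_x, mu_y >= 0
Complementary slackness: lambda*(x + y - 230) = 0, mu_x*x = 0, mu_y*y = 0
If lambda = 0: y = -mu_x <= 0 and x = -mu_y <= 0 force x = y = 0 with f = 0; but x = y = 115 is feasible with f = -13225 < 0, so this is not the minimum. Hence lambda > 0 and x + y = 230.
Try x > 0, y > 0 (so mu_x = mu_y = 0): y = lambda, x = lambda => x = y = lambda
x + y = 230 => 2*lambda = 230 => lambda = 115
x* = y* = 115 > 0, consistent with mu_x = mu_y = 0.
(Any feasible point with x = 0 or y = 0 has f = 0 > -13225, so the minimum is not on those boundaries.)
min(-xy) = -13225 (i.e. max xy = 13225)
Multipliers: lambda = 115, mu_x = 0, mu_y = 0
Complementary slackness: lambda*(x + y - 230) = 115*(115 + 115 - 230) = 0, mu_x*x = 0*115 = 0, mu_y*y = 0*115 = 0. Satisfied.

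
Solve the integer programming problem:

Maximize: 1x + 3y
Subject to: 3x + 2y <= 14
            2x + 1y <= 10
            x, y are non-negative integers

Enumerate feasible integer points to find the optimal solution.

Constraint 1: 3x + 2y <= 14
Constraint 2: 2x + 1y <= 10
Feasible x range (need y >= 0): 0 <= x <= min(14/3, 10/2) => x in {0, ..., 4}.
Enumerate feasible integer points row by row (the coefficient of y is 3 > 0, so for each x the largest feasible y gives the best value):
  x = 0: y <= min((14 - 3*0)/2, (10 - 2*0)/1) => y in {0, ..., 7}; best 1*0 + 3*7 = 21
  x = 1: y <= min((14 - 3*1)/2, (10 - 2*1)/1) => y in {0, ..., 5}; best 1*1 + 3*5 = 16
  x = 2: y <= min((14 - 3*2)/2, (10 - 2*2)/1) => y in {0, ..., 4}; best 1*2 + 3*4 = 14
  x = 3: y <= min((14 - 3*3)/2, (10 - 2*3)/1) => y in {0, ..., 2}; best 1*3 + 3*2 = 9
  x = 4: y <= min((14 - 3*4)/2, (10 - 2*4)/1) => y in {0, ..., 1}; best 1*4 + 3*1 = 7
The maximum 1x + 3y = 21 is achieved at x = 0, y = 7.
Check: 3*0 + 2*7 = 14 <= 14 and 2*0 + 1*7 = 7 <= 10.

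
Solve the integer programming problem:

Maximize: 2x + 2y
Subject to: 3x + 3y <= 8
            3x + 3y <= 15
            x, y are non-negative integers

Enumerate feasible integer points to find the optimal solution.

Constraint 1: 3x + 3y <= 8
Constraint 2: 3x + 3y <= 15
Feasible x range (need y >= 0): 0 <= x <= min(8/3, 15/3) => x in {0, ..., 2}.
Enumerate feasible integer points row by row (the coefficient of y is 2 > 0, so for each x the largest feasible y gives the best value):
  x = 0: y <= min((8 - 3*0)/3, (15 - 3*0)/3) => y in {0, ..., 2}; best 2*0 + 2*2 = 4
  x = 1: y <= min((8 - 3*1)/3, (15 - 3*1)/3) => y in {0, ..., 1}; best 2*1 + 2*1 = 4
  x = 2: y <= min((8 - 3*2)/3, (15 - 3*2)/3) => y in {0}; best 2*2 + 2*0 = 4
The maximum 2x + 2y = 4 is achieved at x = 0, y = 2.
(The same value 4 is also attained at (1, 1), (2, 0).)
Check: 3*0 + 3*2 = 6 <= 8 and 3*0 + 3*2 = 6 <= 15.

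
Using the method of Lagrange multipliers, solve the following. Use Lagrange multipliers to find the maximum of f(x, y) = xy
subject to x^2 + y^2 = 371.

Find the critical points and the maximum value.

Lagrange conditions: y = 2*lambda*x and x = 2*lambda*y
If x = 0 then y = 0, violating the constraint, so x, y != 0.
Dividing: y/x = x/y => x^2 = y^2 => y = x or y = -x
Constraint: 2x^2 = 371 => x^2 = 371/2 => x = +/-sqrt(371/2)
Critical points: (sqrt(371/2), sqrt(371/2)), (-sqrt(371/2), -sqrt(371/2)), (sqrt(371/2), -sqrt(371/2)), (-sqrt(371/2), sqrt(371/2))
  y = x:  xy = x^2 = 371/2  at (sqrt(371/2), sqrt(371/2)) and (-sqrt(371/2), -sqrt(371/2))
  y = -x: xy = -x^2 = -371/2 at (sqrt(371/2), -sqrt(371/2)) and (-sqrt(371/2), sqrt(371/2))
Maximum xy = 371/2 at (sqrt(371/2), sqrt(371/2)) and (-sqrt(371/2), -sqrt(371/2))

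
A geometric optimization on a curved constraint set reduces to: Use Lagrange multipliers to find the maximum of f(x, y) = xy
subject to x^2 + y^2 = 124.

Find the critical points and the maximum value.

Lagrange conditions: y = 2*lambda*x and x = 2*lambda*y
If x = 0 then y = 0, violating the constraint, so x, y != 0.
Dividing: y/x = x/y => x^2 = y^2 => y = x or y = -x
Constraint: 2x^2 = 124 => x^2 = 62 => x = +/-sqrt(62)
Critical points: (sqrt(62), sqrt(62)), (-sqrt(62), -sqrt(62)), (sqrt(62), -sqrt(62)), (-sqrt(62), sqrt(62))
  y = x:  xy = x^2 = 62  at (sqrt(62), sqrt(62)) and (-sqrt(62), -sqrt(62))
  y = -x: xy = -x^2 = -62 at (sqrt(62), -sqrt(62)) and (-sqrt(62), sqrt(62))
Maximum xy = 62 at (sqrt(62), sqrt(62)) and (-sqrt(62), -sqrt(62))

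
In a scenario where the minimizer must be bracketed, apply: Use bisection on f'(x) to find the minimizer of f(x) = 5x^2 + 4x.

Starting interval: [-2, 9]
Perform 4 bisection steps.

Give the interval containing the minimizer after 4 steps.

Finding critical point of f(x) = 5x^2 + 4x using bisection on f'(x) = 10x + 4.
f'(x) = 0 when x = -2/5.
Starting interval: [-2, 9]
Step 1: mid = 7/2, f'(mid) = 39, new interval = [-2, 7/2]
Step 2: mid = 3/4, f'(mid) = 23/2, new interval = [-2, 3/4]
Step 3: mid = -5/8, f'(mid) = -9/4, new interval = [-5/8, 3/4]
Step 4: mid = 1/16, f'(mid) = 37/8, new interval = [-5/8, 1/16]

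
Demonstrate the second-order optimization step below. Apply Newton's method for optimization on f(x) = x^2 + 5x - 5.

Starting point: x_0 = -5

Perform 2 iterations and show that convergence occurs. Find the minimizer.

f(x) = x^2 + 5x - 5, f'(x) = 2x + (5), f''(x) = 2
Step 1: f'(-5) = -5, x_1 = -5 - -5/2 = -5/2
Step 2: f'(-5/2) = 0, x_2 = -5/2 (converged)
Newton's method converges in 1 step for quadratics.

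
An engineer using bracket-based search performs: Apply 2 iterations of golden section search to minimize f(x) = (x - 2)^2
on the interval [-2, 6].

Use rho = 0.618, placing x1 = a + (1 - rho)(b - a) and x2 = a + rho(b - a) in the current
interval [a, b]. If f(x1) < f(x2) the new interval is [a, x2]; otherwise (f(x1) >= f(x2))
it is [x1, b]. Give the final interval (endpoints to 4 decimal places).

Golden section search for min of f(x) = (x - 2)^2 on [-2, 6].
Each step: x1 = a + (1 - rho)(b - a), x2 = a + rho(b - a); if f(x1) < f(x2) keep [a, x2], otherwise keep [x1, b].
Step 1: [-2.0000, 6.0000], x1=1.0560 (f=0.8911), x2=2.9440 (f=0.8911); f(x1) = f(x2) (tie, not '<') => keep [1.0560, 6.0000]
Step 2: [1.0560, 6.0000], x1=2.9446 (f=0.8923), x2=4.1114 (f=4.4580); f(x1) < f(x2) => keep [1.0560, 4.1114]
Final interval: [1.0560, 4.1114]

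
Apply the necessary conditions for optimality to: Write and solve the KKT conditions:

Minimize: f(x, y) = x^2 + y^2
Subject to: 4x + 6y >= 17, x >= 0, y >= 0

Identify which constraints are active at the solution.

KKT conditions for min x^2 + y^2 s.t. 4x + 6y >= 17, x >= 0, y >= 0:
Stationarity: 2x = mu*4 + mu_x, 2y = mu*6 + mu_y, with mu, mu_x, mu_y >= 0
Complementary slackness: mu*(4x + 6y - 17) = 0, mu_x*x = 0, mu_y*y = 0
(0, 0) is infeasible (4*0 + 6*0 < 17), so if mu = 0 stationarity would force x = mu_x/2 >= 0, y = mu_y/2 >= 0 with mu_x*x = mu_y*y = 0, i.e. x = y = 0: contradiction. Hence mu > 0 and 4x + 6y = 17 is active.
Try x > 0, y > 0 (so mu_x = mu_y = 0): x = 4*mu/2, y = 6*mu/2
Substitute: 4*(4*mu/2) + 6*(6*mu/2) = 17
  mu*52/2 = 17 => mu = 17/26
x* = 17/13 > 0, y* = 51/26 > 0, consistent with mu_x = mu_y = 0.
f is convex and the constraints are linear, so this KKT point is the global minimum.
f* = 289/52
Active constraints: 4x + 6y >= 17 (holds with equality, mu = 17/26 > 0); x >= 0 and y >= 0 are inactive (mu_x = mu_y = 0).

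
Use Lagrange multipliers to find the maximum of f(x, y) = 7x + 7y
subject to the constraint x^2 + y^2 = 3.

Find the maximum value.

Set up Lagrange conditions: grad f = lambda * grad g
  7 = 2*lambda*x
  7 = 2*lambda*y
From these: x/y = 7/7, so x = 7t, y = 7t for some t.
Substitute into constraint: (7t)^2 + (7t)^2 = 3
  t^2 * 98 = 3
  t = sqrt(3/98)
Maximum = 7*x + 7*y = (7^2 + 7^2)*t = 98 * sqrt(3/98) = sqrt(294)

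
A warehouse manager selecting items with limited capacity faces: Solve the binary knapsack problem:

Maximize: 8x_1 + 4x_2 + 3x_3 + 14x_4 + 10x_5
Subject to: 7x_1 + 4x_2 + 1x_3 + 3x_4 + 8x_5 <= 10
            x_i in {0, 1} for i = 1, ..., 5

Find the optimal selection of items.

Items: item 1 (v=8, w=7), item 2 (v=4, w=4), item 3 (v=3, w=1), item 4 (v=14, w=3), item 5 (v=10, w=8)
Capacity: 10
Checking all 32 subsets (w = total weight, v = total value):
  {}: w = 0, v = 0
  {1}: w = 7, v = 8
  {2}: w = 4, v = 4
  {3}: w = 1, v = 3
  {4}: w = 3, v = 14
  {5}: w = 8, v = 10
  {1, 2}: w = 11 > 10, infeasible
  {1, 3}: w = 8, v = 11
  {1, 4}: w = 10, v = 22
  {1, 5}: w = 15 > 10, infeasible
  {2, 3}: w = 5, v = 7
  {2, 4}: w = 7, v = 18
  {2, 5}: w = 12 > 10, infeasible
  {3, 4}: w = 4, v = 17
  {3, 5}: w = 9, v = 13
  {4, 5}: w = 11 > 10, infeasible
  {1, 2, 3}: w = 12 > 10, infeasible
  {1, 2, 4}: w = 14 > 10, infeasible
  {1, 2, 5}: w = 19 > 10, infeasible
  {1, 3, 4}: w = 11 > 10, infeasible
  {1, 3, 5}: w = 16 > 10, infeasible
  {1, 4, 5}: w = 18 > 10, infeasible
  {2, 3, 4}: w = 8, v = 21
  {2, 3, 5}: w = 13 > 10, infeasible
  {2, 4, 5}: w = 15 > 10, infeasible
  {3, 4, 5}: w = 12 > 10, infeasible
  {1, 2, 3, 4}: w = 15 > 10, infeasible
  {1, 2, 3, 5}: w = 20 > 10, infeasible
  {1, 2, 4, 5}: w = 22 > 10, infeasible
  {1, 3, 4, 5}: w = 19 > 10, infeasible
  {2, 3, 4, 5}: w = 16 > 10, infeasible
  {1, 2, 3, 4, 5}: w = 23 > 10, infeasible
Best feasible subset: items [1, 4]
Total weight: 10 <= 10, total value: 22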